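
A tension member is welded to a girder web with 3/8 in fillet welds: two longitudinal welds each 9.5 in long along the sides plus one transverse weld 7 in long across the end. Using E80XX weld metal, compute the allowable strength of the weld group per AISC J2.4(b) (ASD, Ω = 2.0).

E80XX → F_EXX = 80 ksi.
t_e = 0.707 × 0.375 = 0.2651 in.
R_nwl = 0.6 × 80 × 0.2651 × 19 = 241.8 kip (longitudinal, 2 welds).
R_nwt = 0.6 × 80 × 0.2651 × 7 = 89.08 kip (transverse, base value).
(i) R_nwl + R_nwt = 330.9 kip; (ii) 0.85 R_nwl + 1.5 R_nwt = 339.1 kip.
R_n = max = 339.1 kip [governs: (ii)]; R_n/Ω = 169.6 kip.

R_n/Ω ≈ 170 kip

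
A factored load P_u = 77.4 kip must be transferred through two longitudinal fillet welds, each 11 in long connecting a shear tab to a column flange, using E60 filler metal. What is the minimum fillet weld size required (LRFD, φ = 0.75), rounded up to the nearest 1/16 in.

E60XX → F_EXX = 60 ksi.
Total weld length L = 22 in.
Required throat t_e = P_u / (φ × 0.6 F_EXX × L) = 77.4 / (0.75 × 0.6 × 60 × 22) = 0.1303 in.
Required leg w = t_e / 0.707 = 0.1843 in → use 3/16 in.

w = 3/16 in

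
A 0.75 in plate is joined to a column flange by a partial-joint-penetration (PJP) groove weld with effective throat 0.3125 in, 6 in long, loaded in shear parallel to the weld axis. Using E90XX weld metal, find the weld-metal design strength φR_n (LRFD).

E90XX → F_EXX = 90 ksi.
Effective throat (given) t_e = 0.3125 in.
A_we = 0.3125 × 6 = 1.875 in².
F_nw = 0.6 F_EXX = 54 ksi.
φR_n = 0.75 × 54 × 1.875 = 75.94 kip.

φR_n ≈ 75.9 kip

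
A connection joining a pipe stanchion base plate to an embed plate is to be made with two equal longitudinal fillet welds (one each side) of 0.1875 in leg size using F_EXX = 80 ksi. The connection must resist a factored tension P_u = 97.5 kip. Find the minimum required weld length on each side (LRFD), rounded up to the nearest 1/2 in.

Throat t_e = 0.707 × 0.1875 = 0.1326 in.
φr_n = 0.75 × 0.6 × 80 × 0.1326 = 4.772 kip/in.
L_req = P_u / φr_n = 97.5 / 4.772 = 20.43 in total.
Per side: 20.43 / 2 = 10.22 in.
Round up → use L = 10.5 in on each side.

L = 10.5 in on each side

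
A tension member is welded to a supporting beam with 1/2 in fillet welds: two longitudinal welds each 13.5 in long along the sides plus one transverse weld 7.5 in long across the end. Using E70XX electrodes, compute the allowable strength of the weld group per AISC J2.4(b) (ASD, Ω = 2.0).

E70XX → F_EXX = 70 ksi.
t_e = 0.707 × 0.5 = 0.3535 in.
R_nwl = 0.6 × 70 × 0.3535 × 27 = 400.9 kips (longitudinal, 2 welds).
R_nwt = 0.6 × 70 × 0.3535 × 7.5 = 111.4 kips (transverse, base value).
(i) R_nwl + R_nwt = 512.2 kips; (ii) 0.85 R_nwl + 1.5 R_nwt = 507.8 kips.
R_n = max = 512.2 kips [governs: (i)]; R_n/Ω = 256.1 kips.

R_n/Ω ≈ 256 kips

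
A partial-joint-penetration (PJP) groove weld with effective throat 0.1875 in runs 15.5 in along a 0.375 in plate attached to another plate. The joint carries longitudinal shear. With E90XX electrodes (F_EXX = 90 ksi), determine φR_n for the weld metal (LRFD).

φR_n ≈ 118 kips

Effective throat (given) t_e = 0.1875 in.
A_we = 0.1875 × 15.5 = 2.906 in².
F_nw = 0.6 F_EXX = 54 ksi.
φR_n = 0.75 × 54 × 2.906 = 117.7 kips.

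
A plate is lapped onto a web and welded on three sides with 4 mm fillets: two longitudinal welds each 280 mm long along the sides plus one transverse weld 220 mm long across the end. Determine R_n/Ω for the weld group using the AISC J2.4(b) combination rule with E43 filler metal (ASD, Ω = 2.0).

R_n/Ω ≈ 294 kN

E43XX → F_EXX = 430 MPa.
t_e = 0.707 × 4 = 2.828 mm.
R_nwl = 0.6 × 430 × 2.828 × 560 × 10⁻³ = 408.6 kN (longitudinal, 2 welds).
R_nwt = 0.6 × 430 × 2.828 × 220 × 10⁻³ = 160.5 kN (transverse, base value).
(i) R_nwl + R_nwt = 569.1 kN; (ii) 0.85 R_nwl + 1.5 R_nwt = 588.1 kN.
R_n = max = 588.1 kN [governs: (ii)]; R_n/Ω = 294 kN.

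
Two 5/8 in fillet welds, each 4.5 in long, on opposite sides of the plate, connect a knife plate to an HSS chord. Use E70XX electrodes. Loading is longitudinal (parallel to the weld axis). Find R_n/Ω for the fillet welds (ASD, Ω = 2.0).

R_n/Ω ≈ 83.5 kip

E70XX → F_EXX = 70 ksi.
Effective throat t_e = 0.707 × 0.625 = 0.4419 in.
Total length L = 9 in; A_we = 0.4419 × 9 = 3.977 in².
F_nw = 0.6 F_EXX = 0.6 × 70 = 42 ksi.
R_n = 42 × 3.977 = 167 kip; R_n/Ω = 167/2.0 = 83.51 kip.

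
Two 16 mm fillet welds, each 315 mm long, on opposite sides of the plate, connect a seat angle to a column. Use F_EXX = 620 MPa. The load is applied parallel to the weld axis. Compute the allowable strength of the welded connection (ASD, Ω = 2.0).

R_n/Ω ≈ 1330 kN

Effective throat t_e = 0.707 × 16 = 11.31 mm.
Total length L = 630 mm; A_we = 11.31 × 630 = 7127 mm².
F_nw = 0.6 F_EXX = 0.6 × 620 = 372 MPa.
R_n = 372 × 7127 × 10⁻³ = 2651 kN; R_n/Ω = 2651/2.0 = 1326 kN.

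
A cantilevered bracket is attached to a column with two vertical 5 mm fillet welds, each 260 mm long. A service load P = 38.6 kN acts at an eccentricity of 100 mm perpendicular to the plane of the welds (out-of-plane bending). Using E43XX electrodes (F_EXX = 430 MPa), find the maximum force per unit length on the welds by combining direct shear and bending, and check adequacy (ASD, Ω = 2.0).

f_max ≈ 187 N/mm; adequate

L_w = 2 × 260 = 520 mm; section modulus (unit throat) S = 2 × L²/6 = 22530 mm².
Direct shear f_v = P/L_w = 38.6×10³/520 = 74.23 N/mm.
Moment M = P × e = 38.6×10³ × 100 = 3860000 N·mm; bending f_b = M/S = 171.3 N/mm.
f_max = √(f_v² + f_b²) = √(74.23² + 171.3²) = 186.7 N/mm.
r_n/Ω = (1/2.0) × 0.6 × 430 × (0.707 × 5) = 456 N/mm → adequate.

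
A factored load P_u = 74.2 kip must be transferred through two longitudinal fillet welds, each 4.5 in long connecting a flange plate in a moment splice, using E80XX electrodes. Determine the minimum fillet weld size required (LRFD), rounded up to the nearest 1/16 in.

w = 3/8 in

E80XX → F_EXX = 80 ksi.
Total weld length L = 9 in.
Required throat t_e = P_u / (φ × 0.6 F_EXX × L) = 74.2 / (0.75 × 0.6 × 80 × 9) = 0.229 in.
Required leg w = t_e / 0.707 = 0.3239 in → use 3/8 in.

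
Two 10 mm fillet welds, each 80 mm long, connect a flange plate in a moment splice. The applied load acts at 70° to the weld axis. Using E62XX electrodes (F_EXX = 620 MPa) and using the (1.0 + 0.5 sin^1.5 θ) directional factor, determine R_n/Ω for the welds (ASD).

R_n/Ω ≈ 306 kN

t_e = 0.707 × 10 = 7.07 mm; A_we = 7.07 × 160 = 1131 mm².
Directional factor: 1.0 + 0.5 sin^1.5(70°) = 1.455.
F_nw = 0.6 × 620 × 1.455 = 541.4 MPa.
R_n/Ω = (541.4 × 1131) / 2.0 × 10⁻³ = 306.2 kN.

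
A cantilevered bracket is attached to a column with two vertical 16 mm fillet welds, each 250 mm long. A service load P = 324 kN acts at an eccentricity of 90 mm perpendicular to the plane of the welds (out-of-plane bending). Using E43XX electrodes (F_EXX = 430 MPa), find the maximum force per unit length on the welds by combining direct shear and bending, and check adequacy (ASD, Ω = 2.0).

L_w = 2 × 250 = 500 mm; section modulus (unit throat) S = 2 × L²/6 = 20830 mm².
Direct shear f_v = P/L_w = 324×10³/500 = 648 N/mm.
Moment M = P × e = 324×10³ × 90 = 29160000 N·mm; bending f_b = M/S = 1400 N/mm.
f_max = √(f_v² + f_b²) = √(648² + 1400²) = 1542 N/mm.
r_n/Ω = (1/2.0) × 0.6 × 430 × (0.707 × 16) = 1459 N/mm → NOT adequate.

f_max ≈ 1540 N/mm; NOT adequate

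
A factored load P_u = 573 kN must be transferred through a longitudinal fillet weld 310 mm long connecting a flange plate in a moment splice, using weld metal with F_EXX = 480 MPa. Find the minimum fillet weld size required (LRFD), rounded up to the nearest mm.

Total weld length L = 310 mm.
Required throat t_e = P_u / (φ × 0.6 F_EXX × L) = 573 / (0.75 × 0.6 × 480 × 310 × 10⁻³) = 8.557 mm.
Required leg w = t_e / 0.707 = 12.1 mm → use 13 mm.

w = 13 mm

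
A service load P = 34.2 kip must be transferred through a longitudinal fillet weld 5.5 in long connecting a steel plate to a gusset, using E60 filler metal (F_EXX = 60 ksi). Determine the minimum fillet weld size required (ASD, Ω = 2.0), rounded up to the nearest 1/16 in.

w = 1/2 in

Total weld length L = 5.5 in.
Required throat t_e = P × Ω / (0.6 F_EXX × L) = 34.2 × 2.0 / (0.6 × 60 × 5.5) = 0.3455 in.
Required leg w = t_e / 0.707 = 0.4886 in → use 1/2 in.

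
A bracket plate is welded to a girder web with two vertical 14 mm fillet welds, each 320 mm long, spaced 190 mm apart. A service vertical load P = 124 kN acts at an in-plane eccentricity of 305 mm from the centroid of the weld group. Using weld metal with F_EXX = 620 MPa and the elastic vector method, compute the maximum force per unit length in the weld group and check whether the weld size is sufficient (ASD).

Total weld length L_w = 640 mm. Treat welds as unit-width lines.
Polar moment about centroid: J = 2[d³/12 + d(b/2)²] = 2[320³/12 + 320×95²] = 11240000 mm³.
Direct shear f_v = P/L_w = 124×10³ / 640 = 193.8 N/mm (vertical).
Torsion M = P·e = 124×10³ × 305 = 37820000 N·mm.
Critical point at (x, y) = (95, 160) from centroid. f_tx = M·y/J = 538.5 N/mm; f_ty = M·x/J = 319.7 N/mm.
Resultant f_max = √[f_tx² + (f_v + f_ty)²] = √[538.5² + (193.8 + 319.7)²] = 744.1 N/mm.
Capacity per unit length: r_n/Ω = (1/2.0) × 0.6 × 620 × (0.707 × 14) = 1841 N/mm.
744.1 ≤ 1841 → adequate.

f_max ≈ 744 N/mm; adequate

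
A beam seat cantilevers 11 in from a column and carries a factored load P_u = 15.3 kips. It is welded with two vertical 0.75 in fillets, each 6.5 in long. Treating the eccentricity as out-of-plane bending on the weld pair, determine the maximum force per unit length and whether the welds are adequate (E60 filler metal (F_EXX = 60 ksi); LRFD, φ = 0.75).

f_max ≈ 12 kip/in; adequate

L_w = 2 × 6.5 = 13 in; section modulus (unit throat) S = 2 × L²/6 = 14.08 in².
Direct shear f_v = P/L_w = 15.3/13 = 1.177 kip/in.
Moment M = P × e = 15.3 × 11 = 168.3 kip·in; bending f_b = M/S = 11.95 kip/in.
f_max = √(f_v² + f_b²) = √(1.177² + 11.95²) = 12.01 kip/in.
φr_n = 0.75 × 0.6 × 60 × (0.707 × 0.75) = 14.32 kip/in → adequate.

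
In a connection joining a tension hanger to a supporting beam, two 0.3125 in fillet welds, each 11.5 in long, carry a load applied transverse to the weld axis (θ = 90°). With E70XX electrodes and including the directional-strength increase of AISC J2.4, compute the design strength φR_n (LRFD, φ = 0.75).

E70XX → F_EXX = 70 ksi.
t_e = 0.707 × 0.3125 = 0.2209 in; A_we = 0.2209 × 23 = 5.082 in².
Directional factor: 1.0 + 0.5 sin^1.5(90°) = 1.5.
F_nw = 0.6 × 70 × 1.5 = 63 ksi.
φR_n = 0.75 × 63 × 5.082 = 240.1 kips.

φR_n ≈ 240 kips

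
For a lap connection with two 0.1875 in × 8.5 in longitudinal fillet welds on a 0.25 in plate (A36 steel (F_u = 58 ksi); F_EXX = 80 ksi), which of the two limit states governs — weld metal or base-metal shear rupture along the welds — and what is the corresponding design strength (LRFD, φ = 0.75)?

t_e = 0.707 × 0.1875 = 0.1326 in; L = 17 in.
Weld metal: φR_n = 0.75 × 0.6 × 80 × 0.1326 × 17 = 81.13 kips.
Base metal (shear rupture): φR_n = 0.75 × 0.6 × 58 × 0.25 × 17 = 110.9 kips.
Governing: weld metal.

φR_n ≈ 81.1 kips (weld metal governs)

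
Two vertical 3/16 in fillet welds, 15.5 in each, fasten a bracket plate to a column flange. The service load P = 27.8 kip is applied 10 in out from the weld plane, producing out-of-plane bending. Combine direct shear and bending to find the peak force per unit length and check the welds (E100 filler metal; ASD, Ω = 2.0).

E100XX → F_EXX = 100 ksi.
L_w = 2 × 15.5 = 31 in; section modulus (unit throat) S = 2 × L²/6 = 80.08 in².
Direct shear f_v = P/L_w = 27.8/31 = 0.8968 kip/in.
Moment M = P × e = 27.8 × 10 = 278 kip·in; bending f_b = M/S = 3.471 kip/in.
f_max = √(f_v² + f_b²) = √(0.8968² + 3.471²) = 3.585 kip/in.
r_n/Ω = (1/2.0) × 0.6 × 100 × (0.707 × 0.1875) = 3.977 kip/in → adequate.

f_max ≈ 3.59 kip/in; adequate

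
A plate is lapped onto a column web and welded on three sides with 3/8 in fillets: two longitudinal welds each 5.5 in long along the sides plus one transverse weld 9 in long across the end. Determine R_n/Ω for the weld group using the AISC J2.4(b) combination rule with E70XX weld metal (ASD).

R_n/Ω ≈ 127 kips

E70XX → F_EXX = 70 ksi.
t_e = 0.707 × 0.375 = 0.2651 in.
R_nwl = 0.6 × 70 × 0.2651 × 11 = 122.5 kips (longitudinal, 2 welds).
R_nwt = 0.6 × 70 × 0.2651 × 9 = 100.2 kips (transverse, base value).
(i) R_nwl + R_nwt = 222.7 kips; (ii) 0.85 R_nwl + 1.5 R_nwt = 254.4 kips.
R_n = max = 254.4 kips [governs: (ii)]; R_n/Ω = 127.2 kips.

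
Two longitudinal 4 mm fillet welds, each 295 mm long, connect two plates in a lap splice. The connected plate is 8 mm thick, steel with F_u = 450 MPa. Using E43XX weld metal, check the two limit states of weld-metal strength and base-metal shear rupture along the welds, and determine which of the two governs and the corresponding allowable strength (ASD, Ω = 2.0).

E43XX → F_EXX = 430 MPa.
t_e = 0.707 × 4 = 2.828 mm; L = 590 mm.
Weld metal: R_n/Ω = (1/2.0) × 0.6 × 430 × 2.828 × 590 × 10⁻³ = 215.2 kN.
Base metal (shear rupture): R_n/Ω = (1/2.0) × 0.6 × 450 × 8 × 590 × 10⁻³ = 637.2 kN.
Governing: weld metal.

R_n/Ω ≈ 215 kN (weld metal governs)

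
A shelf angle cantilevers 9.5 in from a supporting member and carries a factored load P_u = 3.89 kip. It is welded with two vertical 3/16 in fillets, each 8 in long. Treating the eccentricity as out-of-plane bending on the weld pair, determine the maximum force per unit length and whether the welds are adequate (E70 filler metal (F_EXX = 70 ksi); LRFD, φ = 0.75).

L_w = 2 × 8 = 16 in; section modulus (unit throat) S = 2 × L²/6 = 21.33 in².
Direct shear f_v = P/L_w = 3.89/16 = 0.2431 kip/in.
Moment M = P × e = 3.89 × 9.5 = 36.955 kip·in; bending f_b = M/S = 1.732 kip/in.
f_max = √(f_v² + f_b²) = √(0.2431² + 1.732²) = 1.749 kip/in.
φr_n = 0.75 × 0.6 × 70 × (0.707 × 0.1875) = 4.176 kip/in → adequate.

f_max ≈ 1.75 kip/in; adequate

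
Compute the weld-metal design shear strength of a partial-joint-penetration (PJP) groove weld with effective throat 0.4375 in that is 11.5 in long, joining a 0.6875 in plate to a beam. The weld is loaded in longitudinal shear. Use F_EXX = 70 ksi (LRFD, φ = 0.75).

Effective throat (given) t_e = 0.4375 in.
A_we = 0.4375 × 11.5 = 5.031 in².
F_nw = 0.6 F_EXX = 42 ksi.
φR_n = 0.75 × 42 × 5.031 = 158.5 kip.

φR_n ≈ 158 kip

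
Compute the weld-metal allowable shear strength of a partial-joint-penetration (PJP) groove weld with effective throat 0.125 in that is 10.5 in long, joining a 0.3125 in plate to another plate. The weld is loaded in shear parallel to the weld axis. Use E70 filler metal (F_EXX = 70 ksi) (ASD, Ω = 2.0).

Effective throat (given) t_e = 0.125 in.
A_we = 0.125 × 10.5 = 1.312 in².
F_nw = 0.6 F_EXX = 42 ksi.
R_n/Ω = (42 × 1.312) / 2.0 = 27.56 kips.

R_n/Ω ≈ 27.6 kips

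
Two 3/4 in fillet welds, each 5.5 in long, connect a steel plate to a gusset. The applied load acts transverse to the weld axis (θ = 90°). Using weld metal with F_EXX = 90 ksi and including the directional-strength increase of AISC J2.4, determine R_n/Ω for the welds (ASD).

R_n/Ω ≈ 236 kip

t_e = 0.707 × 0.75 = 0.5302 in; A_we = 0.5302 × 11 = 5.833 in².
Directional factor: 1.0 + 0.5 sin^1.5(90°) = 1.5.
F_nw = 0.6 × 90 × 1.5 = 81 ksi.
R_n/Ω = (81 × 5.833) / 2.0 = 236.2 kip.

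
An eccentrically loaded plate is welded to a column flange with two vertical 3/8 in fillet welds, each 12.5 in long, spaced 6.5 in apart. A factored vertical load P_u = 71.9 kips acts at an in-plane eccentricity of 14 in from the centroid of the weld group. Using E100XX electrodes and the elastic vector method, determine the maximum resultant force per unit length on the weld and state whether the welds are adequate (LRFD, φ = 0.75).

f_max ≈ 13.6 kip/in; NOT adequate

E100XX → F_EXX = 100 ksi.
Total weld length L_w = 25 in. Treat welds as unit-width lines.
Polar moment about centroid: J = 2[d³/12 + d(b/2)²] = 2[12.5³/12 + 12.5×3.25²] = 589.6 in³.
Direct shear f_v = P/L_w = 71.9 / 25 = 2.876 kip/in (vertical).
Torsion M = P·e = 71.9 × 14 = 1006.6 kip·in.
Critical point at (x, y) = (3.25, 6.25) from centroid. f_tx = M·y/J = 10.67 kip/in; f_ty = M·x/J = 5.549 kip/in.
Resultant f_max = √[f_tx² + (f_v + f_ty)²] = √[10.67² + (2.876 + 5.549)²] = 13.6 kip/in.
Capacity per unit length: φr_n = 0.75 × 0.6 × 100 × (0.707 × 0.375) = 11.93 kip/in.
13.6 > 11.93 → NOT adequate.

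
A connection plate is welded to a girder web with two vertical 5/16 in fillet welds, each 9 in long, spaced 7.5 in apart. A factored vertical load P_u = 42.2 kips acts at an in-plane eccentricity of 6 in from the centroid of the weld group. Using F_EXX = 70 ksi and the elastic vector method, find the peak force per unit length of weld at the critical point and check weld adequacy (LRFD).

f_max ≈ 5.75 kip/in; adequate

Total weld length L_w = 18 in. Treat welds as unit-width lines.
Polar moment about centroid: J = 2[d³/12 + d(b/2)²] = 2[9³/12 + 9×3.75²] = 374.6 in³.
Direct shear f_v = P/L_w = 42.2 / 18 = 2.344 kip/in (vertical).
Torsion M = P·e = 42.2 × 6 = 253.2 kip·in.
Critical point at (x, y) = (3.75, 4.5) from centroid. f_tx = M·y/J = 3.041 kip/in; f_ty = M·x/J = 2.535 kip/in.
Resultant f_max = √[f_tx² + (f_v + f_ty)²] = √[3.041² + (2.344 + 2.535)²] = 5.749 kip/in.
Capacity per unit length: φr_n = 0.75 × 0.6 × 70 × (0.707 × 0.3125) = 6.96 kip/in.
5.749 ≤ 6.96 → adequate.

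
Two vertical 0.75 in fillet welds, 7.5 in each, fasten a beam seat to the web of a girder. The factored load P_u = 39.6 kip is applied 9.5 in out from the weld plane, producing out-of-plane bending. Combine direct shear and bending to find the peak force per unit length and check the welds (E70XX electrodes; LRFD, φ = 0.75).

f_max ≈ 20.2 kip/in; NOT adequate

E70XX → F_EXX = 70 ksi.
L_w = 2 × 7.5 = 15 in; section modulus (unit throat) S = 2 × L²/6 = 18.75 in².
Direct shear f_v = P/L_w = 39.6/15 = 2.64 kip/in.
Moment M = P × e = 39.6 × 9.5 = 376.2 kip·in; bending f_b = M/S = 20.06 kip/in.
f_max = √(f_v² + f_b²) = √(2.64² + 20.06²) = 20.24 kip/in.
φr_n = 0.75 × 0.6 × 70 × (0.707 × 0.75) = 16.7 kip/in → NOT adequate.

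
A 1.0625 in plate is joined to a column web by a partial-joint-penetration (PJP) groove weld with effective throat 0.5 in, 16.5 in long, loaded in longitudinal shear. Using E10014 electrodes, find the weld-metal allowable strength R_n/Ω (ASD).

R_n/Ω ≈ 248 kips

E100XX → F_EXX = 100 ksi.
Effective throat (given) t_e = 0.5 in.
A_we = 0.5 × 16.5 = 8.25 in².
F_nw = 0.6 F_EXX = 60 ksi.
R_n/Ω = (60 × 8.25) / 2.0 = 247.5 kips.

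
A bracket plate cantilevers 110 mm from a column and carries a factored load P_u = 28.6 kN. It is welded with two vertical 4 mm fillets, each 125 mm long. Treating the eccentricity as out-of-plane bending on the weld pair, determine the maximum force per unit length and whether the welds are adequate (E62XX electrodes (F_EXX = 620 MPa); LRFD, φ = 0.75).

f_max ≈ 615 N/mm; adequate

L_w = 2 × 125 = 250 mm; section modulus (unit throat) S = 2 × L²/6 = 5208 mm².
Direct shear f_v = P/L_w = 28.6×10³/250 = 114.4 N/mm.
Moment M = P × e = 28.6×10³ × 110 = 3146000 N·mm; bending f_b = M/S = 604 N/mm.
f_max = √(f_v² + f_b²) = √(114.4² + 604²) = 614.8 N/mm.
φr_n = 0.75 × 0.6 × 620 × (0.707 × 4) = 789 N/mm → adequate.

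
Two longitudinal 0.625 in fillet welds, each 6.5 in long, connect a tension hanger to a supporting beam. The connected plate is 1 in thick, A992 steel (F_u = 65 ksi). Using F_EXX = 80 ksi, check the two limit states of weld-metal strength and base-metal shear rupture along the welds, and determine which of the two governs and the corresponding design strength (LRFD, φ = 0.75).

t_e = 0.707 × 0.625 = 0.4419 in; L = 13 in.
Weld metal: φR_n = 0.75 × 0.6 × 80 × 0.4419 × 13 = 206.8 kip.
Base metal (shear rupture): φR_n = 0.75 × 0.6 × 65 × 1 × 13 = 380.2 kip.
Governing: weld metal.

φR_n ≈ 207 kip (weld metal governs)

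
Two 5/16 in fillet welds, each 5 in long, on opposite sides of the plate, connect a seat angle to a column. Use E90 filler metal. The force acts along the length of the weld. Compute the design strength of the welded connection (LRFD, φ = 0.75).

E90XX → F_EXX = 90 ksi.
Effective throat t_e = 0.707 × 0.3125 = 0.2209 in.
Total length L = 10 in; A_we = 0.2209 × 10 = 2.209 in².
F_nw = 0.6 F_EXX = 0.6 × 90 = 54 ksi.
φR_n = 0.75 × 54 × 2.209 = 89.48 kip.

φR_n ≈ 89.5 kip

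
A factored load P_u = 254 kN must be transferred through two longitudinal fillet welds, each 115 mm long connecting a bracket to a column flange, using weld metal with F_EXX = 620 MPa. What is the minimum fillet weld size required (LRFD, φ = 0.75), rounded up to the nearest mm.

Total weld length L = 230 mm.
Required throat t_e = P_u / (φ × 0.6 F_EXX × L) = 254 / (0.75 × 0.6 × 620 × 230 × 10⁻³) = 3.958 mm.
Required leg w = t_e / 0.707 = 5.599 mm → use 6 mm.

w = 6 mm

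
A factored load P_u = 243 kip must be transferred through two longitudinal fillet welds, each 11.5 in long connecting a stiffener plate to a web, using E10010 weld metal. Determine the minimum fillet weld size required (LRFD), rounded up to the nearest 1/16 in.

E100XX → F_EXX = 100 ksi.
Total weld length L = 23 in.
Required throat t_e = P_u / (φ × 0.6 F_EXX × L) = 243 / (0.75 × 0.6 × 100 × 23) = 0.2348 in.
Required leg w = t_e / 0.707 = 0.3321 in → use 3/8 in.

w = 3/8 in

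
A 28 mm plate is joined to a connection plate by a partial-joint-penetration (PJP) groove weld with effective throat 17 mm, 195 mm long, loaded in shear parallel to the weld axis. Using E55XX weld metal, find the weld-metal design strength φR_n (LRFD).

E55XX → F_EXX = 550 MPa.
Effective throat (given) t_e = 17 mm.
A_we = 17 × 195 = 3315 mm².
F_nw = 0.6 F_EXX = 330 MPa.
φR_n = 0.75 × 330 × 3315 × 10⁻³ = 820.5 kN.

φR_n ≈ 820 kN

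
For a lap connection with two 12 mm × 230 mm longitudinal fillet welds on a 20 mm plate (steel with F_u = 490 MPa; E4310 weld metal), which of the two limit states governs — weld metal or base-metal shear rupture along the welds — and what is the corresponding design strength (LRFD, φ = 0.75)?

φR_n ≈ 755 kN (weld metal governs)

E43XX → F_EXX = 430 MPa.
t_e = 0.707 × 12 = 8.484 mm; L = 460 mm.
Weld metal: φR_n = 0.75 × 0.6 × 430 × 8.484 × 460 × 10⁻³ = 755.2 kN.
Base metal (shear rupture): φR_n = 0.75 × 0.6 × 490 × 20 × 460 × 10⁻³ = 2029 kN.
Governing: weld metal.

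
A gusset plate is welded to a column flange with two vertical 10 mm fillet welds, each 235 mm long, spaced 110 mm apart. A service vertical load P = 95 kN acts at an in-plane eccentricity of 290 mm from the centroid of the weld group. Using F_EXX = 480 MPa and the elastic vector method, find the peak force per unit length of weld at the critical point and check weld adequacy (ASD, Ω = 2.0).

Total weld length L_w = 470 mm. Treat welds as unit-width lines.
Polar moment about centroid: J = 2[d³/12 + d(b/2)²] = 2[235³/12 + 235×55²] = 3585000 mm³.
Direct shear f_v = P/L_w = 95×10³ / 470 = 202.1 N/mm (vertical).
Torsion M = P·e = 95×10³ × 290 = 27550000 N·mm.
Critical point at (x, y) = (55, 117.5) from centroid. f_tx = M·y/J = 903 N/mm; f_ty = M·x/J = 422.7 N/mm.
Resultant f_max = √[f_tx² + (f_v + f_ty)²] = √[903² + (202.1 + 422.7)²] = 1098 N/mm.
Capacity per unit length: r_n/Ω = (1/2.0) × 0.6 × 480 × (0.707 × 10) = 1018 N/mm.
1098 > 1018 → NOT adequate.

f_max ≈ 1100 N/mm; NOT adequate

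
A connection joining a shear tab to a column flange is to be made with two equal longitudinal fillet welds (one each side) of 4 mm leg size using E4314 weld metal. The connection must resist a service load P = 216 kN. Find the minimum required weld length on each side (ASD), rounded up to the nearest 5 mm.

L = 300 mm on each side

E43XX → F_EXX = 430 MPa.
Throat t_e = 0.707 × 4 = 2.828 mm.
r_n/Ω = (0.6 × 430 × 2.828) / 2.0 = 364.8 N/mm = 0.3648 kN/mm.
L_req = P / (r_n/Ω) = 216 / 0.3648 = 592.1 mm total.
Per side: 592.1 / 2 = 296 mm.
Round up → use L = 300 mm on each side.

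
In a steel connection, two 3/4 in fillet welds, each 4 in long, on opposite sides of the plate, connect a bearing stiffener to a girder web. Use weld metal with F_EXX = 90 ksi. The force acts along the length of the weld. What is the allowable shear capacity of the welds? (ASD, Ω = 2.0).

R_n/Ω ≈ 115 kip

Effective throat t_e = 0.707 × 0.75 = 0.5302 in.
Total length L = 8 in; A_we = 0.5302 × 8 = 4.242 in².
F_nw = 0.6 F_EXX = 0.6 × 90 = 54 ksi.
R_n = 54 × 4.242 = 229.1 kip; R_n/Ω = 229.1/2.0 = 114.5 kip.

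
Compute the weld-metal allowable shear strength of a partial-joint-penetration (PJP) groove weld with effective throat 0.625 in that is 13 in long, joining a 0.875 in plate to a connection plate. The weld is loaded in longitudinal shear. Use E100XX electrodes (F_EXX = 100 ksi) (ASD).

Effective throat (given) t_e = 0.625 in.
A_we = 0.625 × 13 = 8.125 in².
F_nw = 0.6 F_EXX = 60 ksi.
R_n/Ω = (60 × 8.125) / 2.0 = 243.8 kip.

R_n/Ω ≈ 244 kip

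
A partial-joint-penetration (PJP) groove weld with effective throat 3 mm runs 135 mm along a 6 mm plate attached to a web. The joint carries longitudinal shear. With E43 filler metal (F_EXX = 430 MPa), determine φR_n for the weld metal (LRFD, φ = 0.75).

Effective throat (given) t_e = 3 mm.
A_we = 3 × 135 = 405 mm².
F_nw = 0.6 F_EXX = 258 MPa.
φR_n = 0.75 × 258 × 405 × 10⁻³ = 78.37 kN.

φR_n ≈ 78.4 kN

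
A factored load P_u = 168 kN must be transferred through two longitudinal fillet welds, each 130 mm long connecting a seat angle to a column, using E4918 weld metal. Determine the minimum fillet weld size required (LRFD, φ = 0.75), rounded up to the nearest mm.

E49XX → F_EXX = 490 MPa.
Total weld length L = 260 mm.
Required throat t_e = P_u / (φ × 0.6 F_EXX × L) = 168 / (0.75 × 0.6 × 490 × 260 × 10⁻³) = 2.93 mm.
Required leg w = t_e / 0.707 = 4.145 mm → use 5 mm.

w = 5 mm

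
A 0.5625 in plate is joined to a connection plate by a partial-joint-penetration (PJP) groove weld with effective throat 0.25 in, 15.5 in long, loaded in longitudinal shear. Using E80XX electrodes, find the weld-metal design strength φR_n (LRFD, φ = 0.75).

φR_n ≈ 140 kips

E80XX → F_EXX = 80 ksi.
Effective throat (given) t_e = 0.25 in.
A_we = 0.25 × 15.5 = 3.875 in².
F_nw = 0.6 F_EXX = 48 ksi.
φR_n = 0.75 × 48 × 3.875 = 139.5 kips.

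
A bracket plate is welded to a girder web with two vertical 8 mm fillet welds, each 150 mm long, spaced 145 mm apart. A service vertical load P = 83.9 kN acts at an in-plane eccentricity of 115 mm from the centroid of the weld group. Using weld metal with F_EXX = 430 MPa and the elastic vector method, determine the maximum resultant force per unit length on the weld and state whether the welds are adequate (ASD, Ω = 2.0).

Total weld length L_w = 300 mm. Treat welds as unit-width lines.
Polar moment about centroid: J = 2[d³/12 + d(b/2)²] = 2[150³/12 + 150×72.5²] = 2139000 mm³.
Direct shear f_v = P/L_w = 83.9×10³ / 300 = 279.7 N/mm (vertical).
Torsion M = P·e = 83.9×10³ × 115 = 9648500 N·mm.
Critical point at (x, y) = (72.5, 75) from centroid. f_tx = M·y/J = 338.2 N/mm; f_ty = M·x/J = 327 N/mm.
Resultant f_max = √[f_tx² + (f_v + f_ty)²] = √[338.2² + (279.7 + 327)²] = 694.6 N/mm.
Capacity per unit length: r_n/Ω = (1/2.0) × 0.6 × 430 × (0.707 × 8) = 729.6 N/mm.
694.6 ≤ 729.6 → adequate.

f_max ≈ 695 N/mm; adequate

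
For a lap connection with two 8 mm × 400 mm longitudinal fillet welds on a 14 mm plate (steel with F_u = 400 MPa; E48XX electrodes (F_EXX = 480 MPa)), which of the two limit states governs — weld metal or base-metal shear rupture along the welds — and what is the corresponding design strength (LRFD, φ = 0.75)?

φR_n ≈ 977 kN (weld metal governs)

t_e = 0.707 × 8 = 5.656 mm; L = 800 mm.
Weld metal: φR_n = 0.75 × 0.6 × 480 × 5.656 × 800 × 10⁻³ = 977.4 kN.
Base metal (shear rupture): φR_n = 0.75 × 0.6 × 400 × 14 × 800 × 10⁻³ = 2016 kN.
Governing: weld metal.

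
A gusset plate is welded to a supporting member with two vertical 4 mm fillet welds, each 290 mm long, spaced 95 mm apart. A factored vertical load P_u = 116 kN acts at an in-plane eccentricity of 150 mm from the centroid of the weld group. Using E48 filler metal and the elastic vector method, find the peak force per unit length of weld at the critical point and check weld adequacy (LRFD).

E48XX → F_EXX = 480 MPa.
Total weld length L_w = 580 mm. Treat welds as unit-width lines.
Polar moment about centroid: J = 2[d³/12 + d(b/2)²] = 2[290³/12 + 290×47.5²] = 5373000 mm³.
Direct shear f_v = P/L_w = 116×10³ / 580 = 200 N/mm (vertical).
Torsion M = P·e = 116×10³ × 150 = 17400000 N·mm.
Critical point at (x, y) = (47.5, 145) from centroid. f_tx = M·y/J = 469.5 N/mm; f_ty = M·x/J = 153.8 N/mm.
Resultant f_max = √[f_tx² + (f_v + f_ty)²] = √[469.5² + (200 + 153.8)²] = 587.9 N/mm.
Capacity per unit length: φr_n = 0.75 × 0.6 × 480 × (0.707 × 4) = 610.8 N/mm.
587.9 ≤ 610.8 → adequate.

f_max ≈ 588 N/mm; adequate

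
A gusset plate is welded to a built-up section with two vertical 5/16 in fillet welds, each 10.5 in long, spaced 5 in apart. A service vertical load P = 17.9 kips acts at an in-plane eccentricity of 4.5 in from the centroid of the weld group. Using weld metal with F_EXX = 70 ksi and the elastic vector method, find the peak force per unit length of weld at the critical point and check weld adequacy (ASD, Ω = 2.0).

f_max ≈ 1.97 kip/in; adequate

Total weld length L_w = 21 in. Treat welds as unit-width lines.
Polar moment about centroid: J = 2[d³/12 + d(b/2)²] = 2[10.5³/12 + 10.5×2.5²] = 324.2 in³.
Direct shear f_v = P/L_w = 17.9 / 21 = 0.8524 kip/in (vertical).
Torsion M = P·e = 17.9 × 4.5 = 80.55 kip·in.
Critical point at (x, y) = (2.5, 5.25) from centroid. f_tx = M·y/J = 1.304 kip/in; f_ty = M·x/J = 0.6212 kip/in.
Resultant f_max = √[f_tx² + (f_v + f_ty)²] = √[1.304² + (0.8524 + 0.6212)²] = 1.968 kip/in.
Capacity per unit length: r_n/Ω = (1/2.0) × 0.6 × 70 × (0.707 × 0.3125) = 4.64 kip/in.
1.968 ≤ 4.64 → adequate.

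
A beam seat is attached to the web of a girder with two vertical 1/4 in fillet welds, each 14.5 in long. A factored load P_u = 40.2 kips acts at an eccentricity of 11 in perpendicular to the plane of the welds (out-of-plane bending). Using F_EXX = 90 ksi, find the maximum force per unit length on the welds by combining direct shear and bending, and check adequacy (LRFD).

L_w = 2 × 14.5 = 29 in; section modulus (unit throat) S = 2 × L²/6 = 70.08 in².
Direct shear f_v = P/L_w = 40.2/29 = 1.386 kip/in.
Moment M = P × e = 40.2 × 11 = 442.2 kip·in; bending f_b = M/S = 6.31 kip/in.
f_max = √(f_v² + f_b²) = √(1.386² + 6.31²) = 6.46 kip/in.
φr_n = 0.75 × 0.6 × 90 × (0.707 × 0.25) = 7.158 kip/in → adequate.

f_max ≈ 6.46 kip/in; adequate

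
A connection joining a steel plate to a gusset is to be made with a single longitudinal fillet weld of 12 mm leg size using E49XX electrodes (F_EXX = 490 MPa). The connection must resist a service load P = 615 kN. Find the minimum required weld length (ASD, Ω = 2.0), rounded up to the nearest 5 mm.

L = 495 mm

Throat t_e = 0.707 × 12 = 8.484 mm.
r_n/Ω = (0.6 × 490 × 8.484) / 2.0 = 1247 N/mm = 1.247 kN/mm.
L_req = P / (r_n/Ω) = 615 / 1.247 = 493.1 mm total.
Round up → use L = 495 mm.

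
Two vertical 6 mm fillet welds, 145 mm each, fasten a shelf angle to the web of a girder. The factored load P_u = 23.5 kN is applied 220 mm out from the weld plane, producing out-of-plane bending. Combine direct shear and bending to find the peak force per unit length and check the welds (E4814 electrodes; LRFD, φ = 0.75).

f_max ≈ 742 N/mm; adequate

E48XX → F_EXX = 480 MPa.
L_w = 2 × 145 = 290 mm; section modulus (unit throat) S = 2 × L²/6 = 7008 mm².
Direct shear f_v = P/L_w = 23.5×10³/290 = 81.03 N/mm.
Moment M = P × e = 23.5×10³ × 220 = 5170000 N·mm; bending f_b = M/S = 737.7 N/mm.
f_max = √(f_v² + f_b²) = √(81.03² + 737.7²) = 742.1 N/mm.
φr_n = 0.75 × 0.6 × 480 × (0.707 × 6) = 916.3 N/mm → adequate.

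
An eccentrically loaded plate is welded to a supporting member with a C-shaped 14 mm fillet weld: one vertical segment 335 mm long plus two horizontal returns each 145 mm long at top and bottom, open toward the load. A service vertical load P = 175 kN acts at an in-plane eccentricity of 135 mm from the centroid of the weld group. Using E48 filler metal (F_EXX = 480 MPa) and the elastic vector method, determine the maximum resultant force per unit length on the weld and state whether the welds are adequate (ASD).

Total weld length L_w = 625 mm. Treat welds as unit-width lines.
Centroid: x̄ = 2×145×72.5 / 625 = 33.64 mm from the vertical weld.
Polar moment about centroid: J = I_x + I_y = [335³/12 + 2×145×167.5²] + [335×33.64² + 2(145³/12 + 145×38.86²)] = 12590000 mm³.
Direct shear f_v = P/L_w = 175×10³ / 625 = 280 N/mm (vertical).
Torsion M = P·e = 175×10³ × 135 = 23625000 N·mm.
Critical point at (x, y) = (111.4, 167.5) from centroid. f_tx = M·y/J = 314.2 N/mm; f_ty = M·x/J = 208.9 N/mm.
Resultant f_max = √[f_tx² + (f_v + f_ty)²] = √[314.2² + (280 + 208.9)²] = 581.2 N/mm.
Capacity per unit length: r_n/Ω = (1/2.0) × 0.6 × 480 × (0.707 × 14) = 1425 N/mm.
581.2 ≤ 1425 → adequate.

f_max ≈ 581 N/mm; adequate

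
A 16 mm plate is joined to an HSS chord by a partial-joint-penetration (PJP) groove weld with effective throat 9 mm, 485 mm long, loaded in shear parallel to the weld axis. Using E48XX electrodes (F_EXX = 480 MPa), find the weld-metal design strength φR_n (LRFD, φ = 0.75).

φR_n ≈ 943 kN

Effective throat (given) t_e = 9 mm.
A_we = 9 × 485 = 4365 mm².
F_nw = 0.6 F_EXX = 288 MPa.
φR_n = 0.75 × 288 × 4365 × 10⁻³ = 942.8 kN.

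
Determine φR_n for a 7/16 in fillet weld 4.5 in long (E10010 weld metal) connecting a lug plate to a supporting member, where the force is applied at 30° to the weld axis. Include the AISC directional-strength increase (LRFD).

E100XX → F_EXX = 100 ksi.
t_e = 0.707 × 0.4375 = 0.3093 in; A_we = 0.3093 × 4.5 = 1.392 in².
Directional factor: 1.0 + 0.5 sin^1.5(30°) = 1.177.
F_nw = 0.6 × 100 × 1.177 = 70.61 ksi.
φR_n = 0.75 × 70.61 × 1.392 = 73.71 kips.

φR_n ≈ 73.7 kips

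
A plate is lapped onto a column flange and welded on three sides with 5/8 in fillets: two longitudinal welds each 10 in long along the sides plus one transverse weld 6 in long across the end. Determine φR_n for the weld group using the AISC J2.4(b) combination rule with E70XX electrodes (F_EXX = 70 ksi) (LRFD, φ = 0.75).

t_e = 0.707 × 0.625 = 0.4419 in.
R_nwl = 0.6 × 70 × 0.4419 × 20 = 371.2 kips (longitudinal, 2 welds).
R_nwt = 0.6 × 70 × 0.4419 × 6 = 111.4 kips (transverse, base value).
(i) R_nwl + R_nwt = 482.5 kips; (ii) 0.85 R_nwl + 1.5 R_nwt = 482.5 kips.
R_n = max = 482.5 kips [governs: (ii)]; φR_n = 361.9 kips.

φR_n ≈ 362 kips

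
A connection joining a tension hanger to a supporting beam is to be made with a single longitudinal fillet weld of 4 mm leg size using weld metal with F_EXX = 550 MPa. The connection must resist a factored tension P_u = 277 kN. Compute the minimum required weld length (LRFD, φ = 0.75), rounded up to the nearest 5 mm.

Throat t_e = 0.707 × 4 = 2.828 mm.
φr_n = 0.75 × 0.6 × 550 × 2.828 × 10⁻³ = 0.6999 kN/mm.
L_req = P_u / φr_n = 277 / 0.6999 = 395.8 mm total.
Round up → use L = 400 mm.

L = 400 mm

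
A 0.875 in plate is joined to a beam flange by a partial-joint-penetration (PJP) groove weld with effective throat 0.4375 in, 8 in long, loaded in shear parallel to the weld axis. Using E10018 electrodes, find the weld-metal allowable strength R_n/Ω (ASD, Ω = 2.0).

E100XX → F_EXX = 100 ksi.
Effective throat (given) t_e = 0.4375 in.
A_we = 0.4375 × 8 = 3.5 in².
F_nw = 0.6 F_EXX = 60 ksi.
R_n/Ω = (60 × 3.5) / 2.0 = 105 kip.

R_n/Ω ≈ 105 kip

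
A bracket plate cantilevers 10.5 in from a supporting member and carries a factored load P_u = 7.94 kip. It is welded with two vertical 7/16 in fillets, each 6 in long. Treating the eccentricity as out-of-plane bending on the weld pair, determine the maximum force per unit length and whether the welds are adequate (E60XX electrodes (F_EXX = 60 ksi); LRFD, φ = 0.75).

f_max ≈ 6.98 kip/in; adequate

L_w = 2 × 6 = 12 in; section modulus (unit throat) S = 2 × L²/6 = 12 in².
Direct shear f_v = P/L_w = 7.94/12 = 0.6617 kip/in.
Moment M = P × e = 7.94 × 10.5 = 83.37 kip·in; bending f_b = M/S = 6.948 kip/in.
f_max = √(f_v² + f_b²) = √(0.6617² + 6.948²) = 6.979 kip/in.
φr_n = 0.75 × 0.6 × 60 × (0.707 × 0.4375) = 8.351 kip/in → adequate.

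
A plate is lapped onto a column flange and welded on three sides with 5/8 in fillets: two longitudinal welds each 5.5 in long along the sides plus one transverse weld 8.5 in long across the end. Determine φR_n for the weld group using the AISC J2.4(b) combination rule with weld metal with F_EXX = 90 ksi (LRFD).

φR_n ≈ 396 kip

t_e = 0.707 × 0.625 = 0.4419 in.
R_nwl = 0.6 × 90 × 0.4419 × 11 = 262.5 kip (longitudinal, 2 welds).
R_nwt = 0.6 × 90 × 0.4419 × 8.5 = 202.8 kip (transverse, base value).
(i) R_nwl + R_nwt = 465.3 kip; (ii) 0.85 R_nwl + 1.5 R_nwt = 527.3 kip.
R_n = max = 527.3 kip [governs: (ii)]; φR_n = 395.5 kip.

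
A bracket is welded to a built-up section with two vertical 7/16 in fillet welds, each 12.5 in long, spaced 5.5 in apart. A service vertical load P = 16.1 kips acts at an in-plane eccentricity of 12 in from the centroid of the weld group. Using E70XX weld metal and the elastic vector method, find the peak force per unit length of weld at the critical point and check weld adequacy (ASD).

f_max ≈ 2.88 kip/in; adequate

E70XX → F_EXX = 70 ksi.
Total weld length L_w = 25 in. Treat welds as unit-width lines.
Polar moment about centroid: J = 2[d³/12 + d(b/2)²] = 2[12.5³/12 + 12.5×2.75²] = 514.6 in³.
Direct shear f_v = P/L_w = 16.1 / 25 = 0.644 kip/in (vertical).
Torsion M = P·e = 16.1 × 12 = 193.2 kip·in.
Critical point at (x, y) = (2.75, 6.25) from centroid. f_tx = M·y/J = 2.347 kip/in; f_ty = M·x/J = 1.032 kip/in.
Resultant f_max = √[f_tx² + (f_v + f_ty)²] = √[2.347² + (0.644 + 1.032)²] = 2.884 kip/in.
Capacity per unit length: r_n/Ω = (1/2.0) × 0.6 × 70 × (0.707 × 0.4375) = 6.496 kip/in.
2.884 ≤ 6.496 → adequate.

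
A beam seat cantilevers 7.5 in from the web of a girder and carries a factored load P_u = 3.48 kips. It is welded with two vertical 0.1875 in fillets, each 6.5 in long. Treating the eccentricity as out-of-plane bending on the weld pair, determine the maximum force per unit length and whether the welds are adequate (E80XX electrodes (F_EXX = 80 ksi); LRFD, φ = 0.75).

f_max ≈ 1.87 kip/in; adequate

L_w = 2 × 6.5 = 13 in; section modulus (unit throat) S = 2 × L²/6 = 14.08 in².
Direct shear f_v = P/L_w = 3.48/13 = 0.2677 kip/in.
Moment M = P × e = 3.48 × 7.5 = 26.1 kip·in; bending f_b = M/S = 1.853 kip/in.
f_max = √(f_v² + f_b²) = √(0.2677² + 1.853²) = 1.872 kip/in.
φr_n = 0.75 × 0.6 × 80 × (0.707 × 0.1875) = 4.772 kip/in → adequate.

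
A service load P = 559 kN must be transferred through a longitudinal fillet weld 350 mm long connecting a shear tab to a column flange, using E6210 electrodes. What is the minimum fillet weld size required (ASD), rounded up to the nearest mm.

E62XX → F_EXX = 620 MPa.
Total weld length L = 350 mm.
Required throat t_e = P × Ω / (0.6 F_EXX × L) = 559 × 2.0 / (0.6 × 620 × 350 × 10⁻³) = 8.587 mm.
Required leg w = t_e / 0.707 = 12.15 mm → use 13 mm.

w = 13 mm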